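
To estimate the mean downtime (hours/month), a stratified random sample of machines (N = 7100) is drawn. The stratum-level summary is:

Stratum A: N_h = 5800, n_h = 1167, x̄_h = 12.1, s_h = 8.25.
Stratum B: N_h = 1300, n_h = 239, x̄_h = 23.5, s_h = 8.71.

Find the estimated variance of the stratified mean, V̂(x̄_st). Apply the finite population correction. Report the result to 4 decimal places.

V̂(x̄_st) = Σ W_h² (1 − n_h/N_h) s_h²/n_h, with W_h = N_h/N and N = 7100:
  stratum A: (5800/7100)²·(1 − 1167/5800)·8.25²/1167 = 0.0310893
  stratum B: (1300/7100)²·(1 − 239/1300)·8.71²/239 = 0.00868521
V̂(x̄_st) = 0.0397745

V̂(x̄_st) ≈ 0.0398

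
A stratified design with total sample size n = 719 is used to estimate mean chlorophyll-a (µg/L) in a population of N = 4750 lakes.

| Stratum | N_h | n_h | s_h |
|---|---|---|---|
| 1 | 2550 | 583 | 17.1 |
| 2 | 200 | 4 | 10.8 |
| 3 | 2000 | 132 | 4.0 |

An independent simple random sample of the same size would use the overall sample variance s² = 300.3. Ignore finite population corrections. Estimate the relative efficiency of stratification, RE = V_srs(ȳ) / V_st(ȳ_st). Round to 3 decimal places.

V̂(ȳ_st) = Σ W_h² s_h²/n_h, with W_h = N_h/N and N = 4750:
  stratum 1: (2550/4750)²·17.1²/583 = 0.14455
  stratum 2: (200/4750)²·10.8²/4 = 0.0516964
  stratum 3: (2000/4750)²·4.0²/132 = 0.0214891
V_st = 0.217735
V_srs = s²/n = 300.3/719 = 0.417663
Relative efficiency = V_srs / V_st = 0.417663/0.217735 = 1.9182

RE ≈ 1.918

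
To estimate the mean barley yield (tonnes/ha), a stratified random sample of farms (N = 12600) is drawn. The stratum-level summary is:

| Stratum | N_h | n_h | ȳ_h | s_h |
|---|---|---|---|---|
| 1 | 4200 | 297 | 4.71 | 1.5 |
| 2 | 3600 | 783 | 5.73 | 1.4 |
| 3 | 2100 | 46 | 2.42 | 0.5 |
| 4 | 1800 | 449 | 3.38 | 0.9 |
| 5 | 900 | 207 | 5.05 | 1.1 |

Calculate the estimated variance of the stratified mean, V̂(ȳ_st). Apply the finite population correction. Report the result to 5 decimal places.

V̂(ȳ_st) = Σ W_h² (1 − n_h/N_h) s_h²/n_h, with W_h = N_h/N and N = 12600:
  stratum 1: (4200/12600)²·(1 − 297/4200)·1.5²/297 = 0.000782227
  stratum 2: (3600/12600)²·(1 − 783/3600)·1.4²/783 = 0.000159898
  stratum 3: (2100/12600)²·(1 − 46/2100)·0.5²/46 = 0.000147659
  stratum 4: (1800/12600)²·(1 − 449/1800)·0.9²/449 = 2.76328e-05
  stratum 5: (900/12600)²·(1 − 207/900)·1.1²/207 = 2.29641e-05
V̂(ȳ_st) = 0.00114038

V̂(ȳ_st) ≈ 0.00114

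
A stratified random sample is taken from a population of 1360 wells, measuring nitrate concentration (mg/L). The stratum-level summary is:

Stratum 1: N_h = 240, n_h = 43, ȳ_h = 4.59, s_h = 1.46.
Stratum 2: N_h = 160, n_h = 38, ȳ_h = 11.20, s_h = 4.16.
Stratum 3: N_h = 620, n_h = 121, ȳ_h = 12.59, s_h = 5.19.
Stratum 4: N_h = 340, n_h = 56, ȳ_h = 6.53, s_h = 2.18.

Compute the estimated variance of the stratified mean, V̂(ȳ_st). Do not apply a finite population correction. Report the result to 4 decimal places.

V̂(ȳ_st) = Σ W_h² s_h²/n_h, with W_h = N_h/N and N = 1360:
  stratum 1: (240/1360)²·1.46²/43 = 0.00154377
  stratum 2: (160/1360)²·4.16²/38 = 0.00630326
  stratum 3: (620/1360)²·5.19²/121 = 0.0462652
  stratum 4: (340/1360)²·2.18²/56 = 0.00530402
V̂(ȳ_st) = 0.0594163

V̂(ȳ_st) ≈ 0.0594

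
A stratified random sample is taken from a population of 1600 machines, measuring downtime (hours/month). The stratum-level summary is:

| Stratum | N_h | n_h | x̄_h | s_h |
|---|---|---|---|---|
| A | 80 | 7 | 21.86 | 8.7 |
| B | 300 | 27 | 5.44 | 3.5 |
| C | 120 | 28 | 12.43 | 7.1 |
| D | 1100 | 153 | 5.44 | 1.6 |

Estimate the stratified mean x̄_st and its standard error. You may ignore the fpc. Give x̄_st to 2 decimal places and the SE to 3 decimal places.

x̄_st ≈ 6.79, SE ≈ 0.247

x̄_st = Σ W_h x̄_h = (80·21.86 + 300·5.44 + 120·12.43 + 1100·5.44)/1600 = 6.78525
V̂(x̄_st) = Σ W_h² s_h²/n_h, with W_h = N_h/N and N = 1600:
  stratum A: (80/1600)²·8.7²/7 = 0.0270321
  stratum B: (300/1600)²·3.5²/27 = 0.0159505
  stratum C: (120/1600)²·7.1²/28 = 0.010127
  stratum D: (1100/1600)²·1.6²/153 = 0.0079085
V̂(x̄_st) = 0.0610182
SE(x̄_st) = √0.0610182 = 0.247019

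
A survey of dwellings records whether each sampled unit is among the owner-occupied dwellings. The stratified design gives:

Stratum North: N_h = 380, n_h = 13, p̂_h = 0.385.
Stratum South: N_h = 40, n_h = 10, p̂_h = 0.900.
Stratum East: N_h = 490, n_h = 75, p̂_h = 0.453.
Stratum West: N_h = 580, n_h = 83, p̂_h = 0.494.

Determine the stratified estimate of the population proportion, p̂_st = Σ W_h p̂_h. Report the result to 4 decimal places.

p̂_st ≈ 0.4636

N = 1490; stratum weights W_h = N_h/N.
p̂_st = Σ W_h p̂_h = (380·0.385 + 40·0.900 + 490·0.453 + 580·0.494)/1490 = 0.46362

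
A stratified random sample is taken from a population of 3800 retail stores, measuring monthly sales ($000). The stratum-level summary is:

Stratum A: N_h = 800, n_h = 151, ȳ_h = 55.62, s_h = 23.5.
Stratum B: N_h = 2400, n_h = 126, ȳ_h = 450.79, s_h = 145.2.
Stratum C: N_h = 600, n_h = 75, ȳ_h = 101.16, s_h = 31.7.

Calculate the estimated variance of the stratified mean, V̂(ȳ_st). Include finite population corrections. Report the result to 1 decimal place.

V̂(ȳ_st) ≈ 63.7

V̂(ȳ_st) = Σ W_h² (1 − n_h/N_h) s_h²/n_h, with W_h = N_h/N and N = 3800:
  stratum A: (800/3800)²·(1 − 151/800)·23.5²/151 = 0.1315
  stratum B: (2400/3800)²·(1 − 126/2400)·145.2²/126 = 63.2408
  stratum C: (600/3800)²·(1 − 75/600)·31.7²/75 = 0.292281
V̂(ȳ_st) = 63.6646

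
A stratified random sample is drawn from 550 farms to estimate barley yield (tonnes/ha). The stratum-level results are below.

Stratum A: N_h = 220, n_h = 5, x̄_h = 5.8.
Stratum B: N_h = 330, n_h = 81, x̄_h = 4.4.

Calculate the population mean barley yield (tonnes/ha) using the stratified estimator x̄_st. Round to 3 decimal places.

N = Σ N_h = 550. Stratum weights W_h = N_h/N.
x̄_st = (220·5.8 + 330·4.4) / 550 = 4.96000

x̄_st ≈ 4.960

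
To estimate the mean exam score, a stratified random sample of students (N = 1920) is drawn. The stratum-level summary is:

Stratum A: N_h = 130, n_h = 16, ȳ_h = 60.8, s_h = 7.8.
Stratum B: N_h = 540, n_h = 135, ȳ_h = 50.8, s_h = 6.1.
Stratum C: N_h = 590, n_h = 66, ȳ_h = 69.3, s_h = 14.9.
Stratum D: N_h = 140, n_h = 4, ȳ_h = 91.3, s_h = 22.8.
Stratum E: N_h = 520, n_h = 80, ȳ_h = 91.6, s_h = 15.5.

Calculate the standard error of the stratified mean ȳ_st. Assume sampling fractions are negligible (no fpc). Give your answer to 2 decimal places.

V̂(ȳ_st) = Σ W_h² s_h²/n_h, with W_h = N_h/N and N = 1920:
  stratum A: (130/1920)²·7.8²/16 = 0.0174323
  stratum B: (540/1920)²·6.1²/135 = 0.0218027
  stratum C: (590/1920)²·14.9²/66 = 0.317636
  stratum D: (140/1920)²·22.8²/4 = 0.690977
  stratum E: (520/1920)²·15.5²/80 = 0.220281
V̂(ȳ_st) = 1.26813
SE(ȳ_st) = √1.26813 = 1.12611

SE(ȳ_st) ≈ 1.13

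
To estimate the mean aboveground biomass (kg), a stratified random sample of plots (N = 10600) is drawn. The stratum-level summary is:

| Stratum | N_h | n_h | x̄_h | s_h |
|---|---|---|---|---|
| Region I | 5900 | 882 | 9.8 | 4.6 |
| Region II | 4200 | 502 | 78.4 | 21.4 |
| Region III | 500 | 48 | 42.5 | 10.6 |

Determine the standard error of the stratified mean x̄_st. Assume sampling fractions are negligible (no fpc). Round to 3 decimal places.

V̂(x̄_st) = Σ W_h² s_h²/n_h, with W_h = N_h/N and N = 10600:
  stratum Region I: (5900/10600)²·4.6²/882 = 0.00743258
  stratum Region II: (4200/10600)²·21.4²/502 = 0.143222
  stratum Region III: (500/10600)²·10.6²/48 = 0.00520833
V̂(x̄_st) = 0.155863
SE(x̄_st) = √0.155863 = 0.394795

SE(x̄_st) ≈ 0.395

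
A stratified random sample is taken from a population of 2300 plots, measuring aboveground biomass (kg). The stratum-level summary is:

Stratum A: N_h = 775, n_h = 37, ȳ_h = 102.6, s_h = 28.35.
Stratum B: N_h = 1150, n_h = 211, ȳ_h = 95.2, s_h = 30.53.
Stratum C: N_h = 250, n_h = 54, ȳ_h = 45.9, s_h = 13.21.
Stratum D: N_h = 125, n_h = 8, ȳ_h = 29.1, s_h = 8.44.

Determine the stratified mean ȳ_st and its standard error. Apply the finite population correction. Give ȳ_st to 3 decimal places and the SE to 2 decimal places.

ȳ_st = Σ W_h ȳ_h = (775·102.6 + 1150·95.2 + 250·45.9 + 125·29.1)/2300 = 88.74239
V̂(ȳ_st) = Σ W_h² (1 − n_h/N_h) s_h²/n_h, with W_h = N_h/N and N = 2300:
  stratum A: (775/2300)²·(1 − 37/775)·28.35²/37 = 2.34859
  stratum B: (1150/2300)²·(1 − 211/1150)·30.53²/211 = 0.901735
  stratum C: (250/2300)²·(1 − 54/250)·13.21²/54 = 0.0299331
  stratum D: (125/2300)²·(1 − 8/125)·8.44²/8 = 0.024617
V̂(ȳ_st) = 3.30487
SE(ȳ_st) = √3.30487 = 1.81793

ȳ_st ≈ 88.742, SE ≈ 1.82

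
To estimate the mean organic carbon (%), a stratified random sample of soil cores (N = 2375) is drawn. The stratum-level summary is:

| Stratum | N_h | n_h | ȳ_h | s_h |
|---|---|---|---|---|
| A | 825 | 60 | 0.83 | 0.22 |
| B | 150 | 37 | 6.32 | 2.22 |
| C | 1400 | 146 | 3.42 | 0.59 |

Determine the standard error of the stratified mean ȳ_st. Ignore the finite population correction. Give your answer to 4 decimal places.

V̂(ȳ_st) = Σ W_h² s_h²/n_h, with W_h = N_h/N and N = 2375:
  stratum A: (825/2375)²·0.22²/60 = 9.73363e-05
  stratum B: (150/2375)²·2.22²/37 = 0.000531324
  stratum C: (1400/2375)²·0.59²/146 = 0.000828476
V̂(ȳ_st) = 0.00145714
SE(ȳ_st) = √0.00145714 = 0.0381725

SE(ȳ_st) ≈ 0.0382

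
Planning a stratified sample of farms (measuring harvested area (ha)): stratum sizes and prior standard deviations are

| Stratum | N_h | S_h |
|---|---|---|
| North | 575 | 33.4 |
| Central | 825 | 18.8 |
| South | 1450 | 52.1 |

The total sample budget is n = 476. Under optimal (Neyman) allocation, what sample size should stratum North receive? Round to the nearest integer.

Neyman allocation: n_h = n · N_h S_h / Σ N_i S_i, with n = 476.
  stratum North: N_h·S_h = 575·33.4 = 19205.00
  stratum Central: N_h·S_h = 825·18.8 = 15510.00
  stratum South: N_h·S_h = 1450·52.1 = 75545.00
Σ N_h S_h = 110260.00
n for stratum North = 476·19205.00/110260.00 = 82.909 → 83

83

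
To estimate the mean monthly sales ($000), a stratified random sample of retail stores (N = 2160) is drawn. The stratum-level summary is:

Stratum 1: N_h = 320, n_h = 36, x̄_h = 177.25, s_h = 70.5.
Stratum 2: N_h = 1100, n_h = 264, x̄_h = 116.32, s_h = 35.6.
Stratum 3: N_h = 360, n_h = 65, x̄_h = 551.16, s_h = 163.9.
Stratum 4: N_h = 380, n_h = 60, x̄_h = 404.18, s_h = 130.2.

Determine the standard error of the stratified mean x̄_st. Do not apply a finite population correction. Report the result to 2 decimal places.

V̂(x̄_st) = Σ W_h² s_h²/n_h, with W_h = N_h/N and N = 2160:
  stratum 1: (320/2160)²·70.5²/36 = 3.03018
  stratum 2: (1100/2160)²·35.6²/264 = 1.24501
  stratum 3: (360/2160)²·163.9²/65 = 11.48
  stratum 4: (380/2160)²·130.2²/60 = 8.74441
V̂(x̄_st) = 24.4996
SE(x̄_st) = √24.4996 = 4.94971

SE(x̄_st) ≈ 4.95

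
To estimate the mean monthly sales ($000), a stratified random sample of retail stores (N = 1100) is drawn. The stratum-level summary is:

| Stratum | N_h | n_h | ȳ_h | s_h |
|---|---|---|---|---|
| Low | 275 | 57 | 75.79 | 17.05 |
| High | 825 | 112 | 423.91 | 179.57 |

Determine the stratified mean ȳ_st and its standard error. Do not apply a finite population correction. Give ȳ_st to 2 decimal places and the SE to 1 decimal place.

ȳ_st = Σ W_h ȳ_h = (275·75.79 + 825·423.91)/1100 = 336.88000
V̂(ȳ_st) = Σ W_h² s_h²/n_h, with W_h = N_h/N and N = 1100:
  stratum Low: (275/1100)²·17.05²/57 = 0.318753
  stratum High: (825/1100)²·179.57²/112 = 161.947
V̂(ȳ_st) = 162.265
SE(ȳ_st) = √162.265 = 12.7383

ȳ_st ≈ 336.88, SE ≈ 12.7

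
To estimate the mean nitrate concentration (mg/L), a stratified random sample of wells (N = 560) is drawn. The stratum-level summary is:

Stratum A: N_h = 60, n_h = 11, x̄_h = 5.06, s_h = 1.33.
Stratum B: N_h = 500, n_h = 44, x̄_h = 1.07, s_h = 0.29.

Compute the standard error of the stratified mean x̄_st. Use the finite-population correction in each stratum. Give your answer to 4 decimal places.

V̂(x̄_st) = Σ W_h² (1 − n_h/N_h) s_h²/n_h, with W_h = N_h/N and N = 560:
  stratum A: (60/560)²·(1 − 11/60)·1.33²/11 = 0.00150759
  stratum B: (500/560)²·(1 − 44/500)·0.29²/44 = 0.00138964
V̂(x̄_st) = 0.00289722
SE(x̄_st) = √0.00289722 = 0.0538259

SE(x̄_st) ≈ 0.0538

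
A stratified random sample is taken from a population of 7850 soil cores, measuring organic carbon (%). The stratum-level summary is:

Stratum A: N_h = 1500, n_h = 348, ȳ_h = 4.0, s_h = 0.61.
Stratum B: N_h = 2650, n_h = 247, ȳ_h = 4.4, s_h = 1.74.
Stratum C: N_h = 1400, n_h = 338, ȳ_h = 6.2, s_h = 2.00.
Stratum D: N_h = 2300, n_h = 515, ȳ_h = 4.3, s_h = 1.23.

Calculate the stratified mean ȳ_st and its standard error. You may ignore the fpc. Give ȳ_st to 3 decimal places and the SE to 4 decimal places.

ȳ_st ≈ 4.615, SE ≈ 0.0454

ȳ_st = Σ W_h ȳ_h = (1500·4.0 + 2650·4.4 + 1400·6.2 + 2300·4.3)/7850 = 4.61529
V̂(ȳ_st) = Σ W_h² s_h²/n_h, with W_h = N_h/N and N = 7850:
  stratum A: (1500/7850)²·0.61²/348 = 3.90412e-05
  stratum B: (2650/7850)²·1.74²/247 = 0.00139686
  stratum C: (1400/7850)²·2.00²/338 = 0.000376409
  stratum D: (2300/7850)²·1.23²/515 = 0.000252185
V̂(ȳ_st) = 0.0020645
SE(ȳ_st) = √0.0020645 = 0.0454368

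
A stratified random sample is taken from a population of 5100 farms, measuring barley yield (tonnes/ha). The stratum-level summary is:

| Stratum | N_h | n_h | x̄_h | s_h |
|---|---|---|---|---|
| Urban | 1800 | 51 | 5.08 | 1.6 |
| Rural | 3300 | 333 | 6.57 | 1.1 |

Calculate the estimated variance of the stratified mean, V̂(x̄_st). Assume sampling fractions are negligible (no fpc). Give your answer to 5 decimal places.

V̂(x̄_st) ≈ 0.00777

V̂(x̄_st) = Σ W_h² s_h²/n_h, with W_h = N_h/N and N = 5100:
  stratum Urban: (1800/5100)²·1.6²/51 = 0.0062528
  stratum Rural: (3300/5100)²·1.1²/333 = 0.00152135
V̂(x̄_st) = 0.00777415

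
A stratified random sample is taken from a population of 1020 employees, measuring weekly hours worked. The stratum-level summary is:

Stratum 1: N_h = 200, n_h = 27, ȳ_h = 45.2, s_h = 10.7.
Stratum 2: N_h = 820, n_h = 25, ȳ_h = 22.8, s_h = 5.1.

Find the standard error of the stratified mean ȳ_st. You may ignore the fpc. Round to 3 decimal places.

V̂(ȳ_st) = Σ W_h² s_h²/n_h, with W_h = N_h/N and N = 1020:
  stratum 1: (200/1020)²·10.7²/27 = 0.163028
  stratum 2: (820/1020)²·5.1²/25 = 0.6724
V̂(ȳ_st) = 0.835428
SE(ȳ_st) = √0.835428 = 0.914018

SE(ȳ_st) ≈ 0.914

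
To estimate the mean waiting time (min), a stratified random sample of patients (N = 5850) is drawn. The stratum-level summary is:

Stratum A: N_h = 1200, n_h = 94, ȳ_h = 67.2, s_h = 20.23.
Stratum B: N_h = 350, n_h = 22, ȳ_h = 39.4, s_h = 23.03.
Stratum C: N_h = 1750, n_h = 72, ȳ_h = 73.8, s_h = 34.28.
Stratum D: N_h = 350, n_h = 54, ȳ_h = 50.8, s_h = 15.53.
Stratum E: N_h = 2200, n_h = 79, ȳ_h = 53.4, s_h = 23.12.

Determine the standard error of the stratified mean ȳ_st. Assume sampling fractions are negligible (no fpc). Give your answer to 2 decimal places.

V̂(ȳ_st) = Σ W_h² s_h²/n_h, with W_h = N_h/N and N = 5850:
  stratum A: (1200/5850)²·20.23²/94 = 0.183195
  stratum B: (350/5850)²·23.03²/22 = 0.0862958
  stratum C: (1750/5850)²·34.28²/72 = 1.46054
  stratum D: (350/5850)²·15.53²/54 = 0.0159872
  stratum E: (2200/5850)²·23.12²/79 = 0.956934
V̂(ȳ_st) = 2.70295
SE(ȳ_st) = √2.70295 = 1.64407

SE(ȳ_st) ≈ 1.64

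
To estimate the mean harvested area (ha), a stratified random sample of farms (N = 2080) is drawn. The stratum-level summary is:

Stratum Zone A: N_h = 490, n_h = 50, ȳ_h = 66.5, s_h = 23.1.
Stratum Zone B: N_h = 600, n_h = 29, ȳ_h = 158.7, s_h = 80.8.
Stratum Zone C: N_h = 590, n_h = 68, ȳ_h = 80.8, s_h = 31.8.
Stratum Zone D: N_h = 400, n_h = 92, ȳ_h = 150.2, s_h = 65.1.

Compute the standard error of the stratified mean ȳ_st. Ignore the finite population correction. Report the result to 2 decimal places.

V̂(ȳ_st) = Σ W_h² s_h²/n_h, with W_h = N_h/N and N = 2080:
  stratum Zone A: (490/2080)²·23.1²/50 = 0.59227
  stratum Zone B: (600/2080)²·80.8²/29 = 18.7327
  stratum Zone C: (590/2080)²·31.8²/68 = 1.19653
  stratum Zone D: (400/2080)²·65.1²/92 = 1.7036
V̂(ȳ_st) = 22.2251
SE(ȳ_st) = √22.2251 = 4.71435

SE(ȳ_st) ≈ 4.71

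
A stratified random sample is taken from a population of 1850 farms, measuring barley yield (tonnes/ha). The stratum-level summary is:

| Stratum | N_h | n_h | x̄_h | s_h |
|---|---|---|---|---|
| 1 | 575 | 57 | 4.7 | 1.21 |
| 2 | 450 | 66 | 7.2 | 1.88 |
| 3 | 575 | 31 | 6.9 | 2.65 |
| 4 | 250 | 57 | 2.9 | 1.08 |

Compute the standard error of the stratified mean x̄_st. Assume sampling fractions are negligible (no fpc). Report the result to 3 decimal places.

V̂(x̄_st) = Σ W_h² s_h²/n_h, with W_h = N_h/N and N = 1850:
  stratum 1: (575/1850)²·1.21²/57 = 0.00248135
  stratum 2: (450/1850)²·1.88²/66 = 0.0031685
  stratum 3: (575/1850)²·2.65²/31 = 0.0218838
  stratum 4: (250/1850)²·1.08²/57 = 0.000373688
V̂(x̄_st) = 0.0279073
SE(x̄_st) = √0.0279073 = 0.167055

SE(x̄_st) ≈ 0.167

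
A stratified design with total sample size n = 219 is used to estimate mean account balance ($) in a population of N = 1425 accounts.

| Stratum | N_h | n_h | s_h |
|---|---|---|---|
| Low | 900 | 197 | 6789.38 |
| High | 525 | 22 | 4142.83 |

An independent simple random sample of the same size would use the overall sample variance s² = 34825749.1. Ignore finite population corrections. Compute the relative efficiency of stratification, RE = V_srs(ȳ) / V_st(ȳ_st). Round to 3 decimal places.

RE ≈ 0.798

V̂(ȳ_st) = Σ W_h² s_h²/n_h, with W_h = N_h/N and N = 1425:
  stratum Low: (900/1425)²·6789.38²/197 = 93336
  stratum High: (525/1425)²·4142.83²/22 = 105891
V_st = 199227
V_srs = s²/n = 34825749.1/219 = 159022
Relative efficiency = V_srs / V_st = 159022/199227 = 0.7982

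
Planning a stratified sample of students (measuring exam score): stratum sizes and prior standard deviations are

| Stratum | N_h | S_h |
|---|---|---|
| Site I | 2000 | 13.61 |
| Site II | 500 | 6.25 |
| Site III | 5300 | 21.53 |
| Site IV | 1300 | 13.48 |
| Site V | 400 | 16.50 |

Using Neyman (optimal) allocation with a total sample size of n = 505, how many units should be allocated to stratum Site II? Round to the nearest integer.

Neyman allocation: n_h = n · N_h S_h / Σ N_i S_i, with n = 505.
  stratum Site I: N_h·S_h = 2000·13.61 = 27220.00
  stratum Site II: N_h·S_h = 500·6.25 = 3125.00
  stratum Site III: N_h·S_h = 5300·21.53 = 114109.00
  stratum Site IV: N_h·S_h = 1300·13.48 = 17524.00
  stratum Site V: N_h·S_h = 400·16.50 = 6600.00
Σ N_h S_h = 168578.00
n for stratum Site II = 505·3125.00/168578.00 = 9.361 → 9

9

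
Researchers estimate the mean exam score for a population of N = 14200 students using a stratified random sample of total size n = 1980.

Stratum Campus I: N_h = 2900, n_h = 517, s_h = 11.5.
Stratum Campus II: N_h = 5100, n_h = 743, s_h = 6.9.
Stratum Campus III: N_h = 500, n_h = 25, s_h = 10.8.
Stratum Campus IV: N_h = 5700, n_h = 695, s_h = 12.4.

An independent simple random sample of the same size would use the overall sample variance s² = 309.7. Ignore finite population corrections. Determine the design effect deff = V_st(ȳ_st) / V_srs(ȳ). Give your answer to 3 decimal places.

V̂(ȳ_st) = Σ W_h² s_h²/n_h, with W_h = N_h/N and N = 14200:
  stratum Campus I: (2900/14200)²·11.5²/517 = 0.010669
  stratum Campus II: (5100/14200)²·6.9²/743 = 0.00826557
  stratum Campus III: (500/14200)²·10.8²/25 = 0.00578457
  stratum Campus IV: (5700/14200)²·12.4²/695 = 0.0356477
V_st = 0.0603669
V_srs = s²/n = 309.7/1980 = 0.156414
deff = V_st / V_srs = 0.0603669/0.156414 = 0.3859

deff ≈ 0.386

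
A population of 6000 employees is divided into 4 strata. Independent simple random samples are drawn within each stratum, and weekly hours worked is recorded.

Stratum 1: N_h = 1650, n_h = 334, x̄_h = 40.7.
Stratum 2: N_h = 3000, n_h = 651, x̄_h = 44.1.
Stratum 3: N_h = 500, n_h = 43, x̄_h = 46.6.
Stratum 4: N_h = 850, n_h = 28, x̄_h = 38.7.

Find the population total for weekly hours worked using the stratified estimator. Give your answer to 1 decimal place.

τ̂_st ≈ 255650.0

τ̂_st = Σ N_h x̄_h = 1650·40.7 + 3000·44.1 + 500·46.6 + 850·38.7 = 255650.0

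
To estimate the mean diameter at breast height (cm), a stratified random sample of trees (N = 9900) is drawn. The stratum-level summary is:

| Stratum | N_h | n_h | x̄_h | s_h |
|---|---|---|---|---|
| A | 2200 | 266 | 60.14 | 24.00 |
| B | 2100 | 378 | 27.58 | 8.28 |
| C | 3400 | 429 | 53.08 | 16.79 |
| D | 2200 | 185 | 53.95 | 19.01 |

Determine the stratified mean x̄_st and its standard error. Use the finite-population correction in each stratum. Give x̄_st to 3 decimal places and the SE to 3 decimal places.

x̄_st = Σ W_h x̄_h = (2200·60.14 + 2100·27.58 + 3400·53.08 + 2200·53.95)/9900 = 49.43313
V̂(x̄_st) = Σ W_h² (1 − n_h/N_h) s_h²/n_h, with W_h = N_h/N and N = 9900:
  stratum A: (2200/9900)²·(1 − 266/2200)·24.00²/266 = 0.0940047
  stratum B: (2100/9900)²·(1 − 378/2100)·8.28²/378 = 0.00669192
  stratum C: (3400/9900)²·(1 − 429/3400)·16.79²/429 = 0.067726
  stratum D: (2200/9900)²·(1 − 185/2200)·19.01²/185 = 0.0883527
V̂(x̄_st) = 0.256775
SE(x̄_st) = √0.256775 = 0.50673

x̄_st ≈ 49.433, SE ≈ 0.507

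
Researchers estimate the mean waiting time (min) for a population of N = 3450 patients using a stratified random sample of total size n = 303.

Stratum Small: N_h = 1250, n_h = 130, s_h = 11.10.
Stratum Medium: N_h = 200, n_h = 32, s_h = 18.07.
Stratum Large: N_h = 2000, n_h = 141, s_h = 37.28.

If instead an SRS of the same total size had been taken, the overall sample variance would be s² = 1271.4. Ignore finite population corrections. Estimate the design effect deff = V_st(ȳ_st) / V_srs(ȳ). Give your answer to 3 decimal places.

V̂(ȳ_st) = Σ W_h² s_h²/n_h, with W_h = N_h/N and N = 3450:
  stratum Small: (1250/3450)²·11.10²/130 = 0.124418
  stratum Medium: (200/3450)²·18.07²/32 = 0.0342916
  stratum Large: (2000/3450)²·37.28²/141 = 3.31249
V_st = 3.4712
V_srs = s²/n = 1271.4/303 = 4.19604
deff = V_st / V_srs = 3.4712/4.19604 = 0.8273

deff ≈ 0.827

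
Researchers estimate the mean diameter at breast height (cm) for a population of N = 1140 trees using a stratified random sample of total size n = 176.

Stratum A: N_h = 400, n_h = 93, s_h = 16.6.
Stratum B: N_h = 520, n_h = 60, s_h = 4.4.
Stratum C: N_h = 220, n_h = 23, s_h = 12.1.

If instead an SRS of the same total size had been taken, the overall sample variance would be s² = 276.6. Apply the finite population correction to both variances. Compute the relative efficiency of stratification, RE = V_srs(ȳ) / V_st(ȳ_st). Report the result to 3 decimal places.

RE ≈ 2.409

V̂(ȳ_st) = Σ W_h² (1 − n_h/N_h) s_h²/n_h, with W_h = N_h/N and N = 1140:
  stratum A: (400/1140)²·(1 − 93/400)·16.6²/93 = 0.279977
  stratum B: (520/1140)²·(1 − 60/520)·4.4²/60 = 0.0593889
  stratum C: (220/1140)²·(1 − 23/220)·12.1²/23 = 0.212286
V_st = 0.551652
V_srs = (1 − 176/1140)·276.6/176 = 1.32896
Relative efficiency = V_srs / V_st = 1.32896/0.551652 = 2.4091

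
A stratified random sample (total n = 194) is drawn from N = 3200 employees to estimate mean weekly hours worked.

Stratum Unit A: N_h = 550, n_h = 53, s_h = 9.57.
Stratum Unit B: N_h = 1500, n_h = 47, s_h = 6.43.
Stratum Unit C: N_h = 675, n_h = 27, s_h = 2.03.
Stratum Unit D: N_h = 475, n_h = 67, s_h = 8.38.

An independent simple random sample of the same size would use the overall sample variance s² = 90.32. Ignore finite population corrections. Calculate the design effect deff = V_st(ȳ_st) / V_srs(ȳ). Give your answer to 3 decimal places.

V̂(ȳ_st) = Σ W_h² s_h²/n_h, with W_h = N_h/N and N = 3200:
  stratum Unit A: (550/3200)²·9.57²/53 = 0.0510474
  stratum Unit B: (1500/3200)²·6.43²/47 = 0.193289
  stratum Unit C: (675/3200)²·2.03²/27 = 0.00679103
  stratum Unit D: (475/3200)²·8.38²/67 = 0.0230941
V_st = 0.274221
V_srs = s²/n = 90.32/194 = 0.465567
deff = V_st / V_srs = 0.274221/0.465567 = 0.5890

deff ≈ 0.589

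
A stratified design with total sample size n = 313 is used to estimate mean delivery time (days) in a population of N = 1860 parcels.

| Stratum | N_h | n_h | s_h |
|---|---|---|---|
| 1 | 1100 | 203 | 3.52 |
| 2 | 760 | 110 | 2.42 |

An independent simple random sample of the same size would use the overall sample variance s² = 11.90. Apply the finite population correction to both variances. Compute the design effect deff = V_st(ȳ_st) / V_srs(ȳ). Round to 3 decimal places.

deff ≈ 0.791

V̂(ȳ_st) = Σ W_h² (1 − n_h/N_h) s_h²/n_h, with W_h = N_h/N and N = 1860:
  stratum 1: (1100/1860)²·(1 − 203/1100)·3.52²/203 = 0.017408
  stratum 2: (760/1860)²·(1 − 110/760)·2.42²/110 = 0.0076022
V_st = 0.0250102
V_srs = (1 − 313/1860)·11.90/313 = 0.0316213
deff = V_st / V_srs = 0.0250102/0.0316213 = 0.7909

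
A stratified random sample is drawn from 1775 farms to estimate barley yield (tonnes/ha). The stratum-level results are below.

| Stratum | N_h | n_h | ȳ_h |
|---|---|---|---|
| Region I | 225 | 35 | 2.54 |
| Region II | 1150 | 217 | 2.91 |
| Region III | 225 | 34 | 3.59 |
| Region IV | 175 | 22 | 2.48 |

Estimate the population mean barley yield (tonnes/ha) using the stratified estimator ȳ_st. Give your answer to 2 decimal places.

ȳ_st ≈ 2.91

N = Σ N_h = 1775. Stratum weights W_h = N_h/N.
ȳ_st = (225·2.54 + 1150·2.91 + 225·3.59 + 175·2.48) / 1775 = 2.9069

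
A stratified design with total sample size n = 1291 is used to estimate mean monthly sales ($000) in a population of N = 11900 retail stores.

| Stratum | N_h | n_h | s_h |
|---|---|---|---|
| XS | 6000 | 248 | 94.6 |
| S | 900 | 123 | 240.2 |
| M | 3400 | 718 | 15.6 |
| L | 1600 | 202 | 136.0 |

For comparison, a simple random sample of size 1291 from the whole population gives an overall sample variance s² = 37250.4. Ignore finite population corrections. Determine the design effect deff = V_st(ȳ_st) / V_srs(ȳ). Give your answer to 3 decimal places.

deff ≈ 0.469

V̂(ȳ_st) = Σ W_h² s_h²/n_h, with W_h = N_h/N and N = 11900:
  stratum XS: (6000/11900)²·94.6²/248 = 9.17359
  stratum S: (900/11900)²·240.2²/123 = 2.68307
  stratum M: (3400/11900)²·15.6²/718 = 0.0276687
  stratum L: (1600/11900)²·136.0²/202 = 1.65528
V_st = 13.5396
V_srs = s²/n = 37250.4/1291 = 28.8539
deff = V_st / V_srs = 13.5396/28.8539 = 0.4692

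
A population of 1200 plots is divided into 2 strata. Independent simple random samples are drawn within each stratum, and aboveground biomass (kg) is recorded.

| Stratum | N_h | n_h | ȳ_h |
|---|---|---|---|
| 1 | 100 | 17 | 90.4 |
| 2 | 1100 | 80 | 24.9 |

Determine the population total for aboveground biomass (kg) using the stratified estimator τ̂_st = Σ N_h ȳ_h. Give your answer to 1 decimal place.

τ̂_st = Σ N_h ȳ_h = 100·90.4 + 1100·24.9 = 36430.0

τ̂_st ≈ 36430.0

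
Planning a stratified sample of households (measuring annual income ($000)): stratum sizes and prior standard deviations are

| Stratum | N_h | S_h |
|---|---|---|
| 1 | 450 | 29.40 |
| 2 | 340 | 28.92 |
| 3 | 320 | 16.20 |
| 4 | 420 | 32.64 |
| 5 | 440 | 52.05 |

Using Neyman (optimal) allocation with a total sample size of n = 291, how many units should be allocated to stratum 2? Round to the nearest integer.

44

Neyman allocation: n_h = n · N_h S_h / Σ N_i S_i, with n = 291.
  stratum 1: N_h·S_h = 450·29.40 = 13230.00
  stratum 2: N_h·S_h = 340·28.92 = 9832.80
  stratum 3: N_h·S_h = 320·16.20 = 5184.00
  stratum 4: N_h·S_h = 420·32.64 = 13708.80
  stratum 5: N_h·S_h = 440·52.05 = 22902.00
Σ N_h S_h = 64857.60
n for stratum 2 = 291·9832.80/64857.60 = 44.117 → 44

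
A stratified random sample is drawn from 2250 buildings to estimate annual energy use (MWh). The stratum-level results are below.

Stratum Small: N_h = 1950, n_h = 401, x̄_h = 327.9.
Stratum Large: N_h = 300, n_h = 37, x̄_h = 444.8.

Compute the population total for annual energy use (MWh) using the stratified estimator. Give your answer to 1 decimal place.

τ̂_st ≈ 772845.0

τ̂_st = Σ N_h x̄_h = 1950·327.9 + 300·444.8 = 772845.0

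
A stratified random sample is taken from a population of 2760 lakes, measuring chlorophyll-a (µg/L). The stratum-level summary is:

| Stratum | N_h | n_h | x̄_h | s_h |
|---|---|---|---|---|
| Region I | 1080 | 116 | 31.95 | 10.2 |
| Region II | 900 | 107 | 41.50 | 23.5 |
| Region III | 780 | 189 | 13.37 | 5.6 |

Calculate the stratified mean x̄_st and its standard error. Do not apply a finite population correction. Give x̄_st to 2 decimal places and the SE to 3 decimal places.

x̄_st = Σ W_h x̄_h = (1080·31.95 + 900·41.50 + 780·13.37)/2760 = 29.81326
V̂(x̄_st) = Σ W_h² s_h²/n_h, with W_h = N_h/N and N = 2760:
  stratum Region I: (1080/2760)²·10.2²/116 = 0.137332
  stratum Region II: (900/2760)²·23.5²/107 = 0.548806
  stratum Region III: (780/2760)²·5.6²/189 = 0.0132521
V̂(x̄_st) = 0.69939
SE(x̄_st) = √0.69939 = 0.836295

x̄_st ≈ 29.81, SE ≈ 0.836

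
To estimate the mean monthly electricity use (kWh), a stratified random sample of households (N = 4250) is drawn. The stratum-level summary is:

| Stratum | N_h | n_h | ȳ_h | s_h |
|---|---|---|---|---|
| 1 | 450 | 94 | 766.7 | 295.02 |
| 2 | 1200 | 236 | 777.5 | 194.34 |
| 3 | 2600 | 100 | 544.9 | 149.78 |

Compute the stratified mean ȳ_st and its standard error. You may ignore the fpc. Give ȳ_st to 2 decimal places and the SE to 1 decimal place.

ȳ_st ≈ 634.06, SE ≈ 10.3

ȳ_st = Σ W_h ȳ_h = (450·766.7 + 1200·777.5 + 2600·544.9)/4250 = 634.06000
V̂(ȳ_st) = Σ W_h² s_h²/n_h, with W_h = N_h/N and N = 4250:
  stratum 1: (450/4250)²·295.02²/94 = 10.3806
  stratum 2: (1200/4250)²·194.34²/236 = 12.7584
  stratum 3: (2600/4250)²·149.78²/100 = 83.9608
V̂(ȳ_st) = 107.1
SE(ȳ_st) = √107.1 = 10.3489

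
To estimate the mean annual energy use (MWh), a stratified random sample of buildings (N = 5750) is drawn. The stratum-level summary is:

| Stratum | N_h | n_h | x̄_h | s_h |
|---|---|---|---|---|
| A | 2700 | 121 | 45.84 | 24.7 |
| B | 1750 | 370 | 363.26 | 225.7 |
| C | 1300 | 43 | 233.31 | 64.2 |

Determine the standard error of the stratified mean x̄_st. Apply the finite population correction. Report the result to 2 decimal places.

V̂(x̄_st) = Σ W_h² (1 − n_h/N_h) s_h²/n_h, with W_h = N_h/N and N = 5750:
  stratum A: (2700/5750)²·(1 − 121/2700)·24.7²/121 = 1.06191
  stratum B: (1750/5750)²·(1 − 370/1750)·225.7²/370 = 10.0564
  stratum C: (1300/5750)²·(1 − 43/1300)·64.2²/43 = 4.73745
V̂(x̄_st) = 15.8558
SE(x̄_st) = √15.8558 = 3.98193

SE(x̄_st) ≈ 3.98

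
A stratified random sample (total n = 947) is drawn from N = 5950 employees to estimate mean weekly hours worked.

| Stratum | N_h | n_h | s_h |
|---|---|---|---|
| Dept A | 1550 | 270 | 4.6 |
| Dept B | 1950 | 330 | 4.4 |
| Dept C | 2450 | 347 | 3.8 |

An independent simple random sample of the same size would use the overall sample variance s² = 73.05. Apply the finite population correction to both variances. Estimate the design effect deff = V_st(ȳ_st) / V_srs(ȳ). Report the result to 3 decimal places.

deff ≈ 0.242

V̂(ȳ_st) = Σ W_h² (1 − n_h/N_h) s_h²/n_h, with W_h = N_h/N and N = 5950:
  stratum Dept A: (1550/5950)²·(1 − 270/1550)·4.6²/270 = 0.00439197
  stratum Dept B: (1950/5950)²·(1 − 330/1950)·4.4²/330 = 0.00523488
  stratum Dept C: (2450/5950)²·(1 − 347/2450)·3.8²/347 = 0.00605632
V_st = 0.0156832
V_srs = (1 − 947/5950)·73.05/947 = 0.064861
deff = V_st / V_srs = 0.0156832/0.064861 = 0.2418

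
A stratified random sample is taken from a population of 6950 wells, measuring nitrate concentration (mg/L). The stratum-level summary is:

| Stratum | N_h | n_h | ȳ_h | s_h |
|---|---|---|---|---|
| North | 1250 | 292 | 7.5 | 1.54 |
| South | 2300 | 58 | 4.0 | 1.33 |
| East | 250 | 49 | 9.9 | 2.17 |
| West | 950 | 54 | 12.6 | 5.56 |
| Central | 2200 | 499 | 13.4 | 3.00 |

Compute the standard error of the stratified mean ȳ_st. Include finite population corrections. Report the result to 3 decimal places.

V̂(ȳ_st) = Σ W_h² (1 − n_h/N_h) s_h²/n_h, with W_h = N_h/N and N = 6950:
  stratum North: (1250/6950)²·(1 − 292/1250)·1.54²/292 = 0.000201356
  stratum South: (2300/6950)²·(1 − 58/2300)·1.33²/58 = 0.00325589
  stratum East: (250/6950)²·(1 − 49/250)·2.17²/49 = 9.99746e-05
  stratum West: (950/6950)²·(1 − 54/950)·5.56²/54 = 0.0100883
  stratum Central: (2200/6950)²·(1 − 499/2200)·3.00²/499 = 0.00139733
V̂(ȳ_st) = 0.0150428
SE(ȳ_st) = √0.0150428 = 0.122649

SE(ȳ_st) ≈ 0.123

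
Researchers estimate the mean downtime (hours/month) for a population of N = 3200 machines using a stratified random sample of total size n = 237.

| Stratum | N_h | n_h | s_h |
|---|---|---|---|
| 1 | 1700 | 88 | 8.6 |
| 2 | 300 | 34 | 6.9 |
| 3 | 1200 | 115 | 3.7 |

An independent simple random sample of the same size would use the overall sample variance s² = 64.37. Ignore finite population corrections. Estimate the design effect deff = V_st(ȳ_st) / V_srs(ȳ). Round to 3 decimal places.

deff ≈ 0.980

V̂(ȳ_st) = Σ W_h² s_h²/n_h, with W_h = N_h/N and N = 3200:
  stratum 1: (1700/3200)²·8.6²/88 = 0.237199
  stratum 2: (300/3200)²·6.9²/34 = 0.0123073
  stratum 3: (1200/3200)²·3.7²/115 = 0.0167405
V_st = 0.266246
V_srs = s²/n = 64.37/237 = 0.271603
deff = V_st / V_srs = 0.266246/0.271603 = 0.9803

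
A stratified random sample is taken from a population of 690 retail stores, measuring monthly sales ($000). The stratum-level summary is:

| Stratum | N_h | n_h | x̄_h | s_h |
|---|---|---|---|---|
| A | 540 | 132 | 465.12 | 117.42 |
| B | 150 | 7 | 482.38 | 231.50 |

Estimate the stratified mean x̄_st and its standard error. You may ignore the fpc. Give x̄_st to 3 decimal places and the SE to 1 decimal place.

x̄_st = Σ W_h x̄_h = (540·465.12 + 150·482.38)/690 = 468.87217
V̂(x̄_st) = Σ W_h² s_h²/n_h, with W_h = N_h/N and N = 690:
  stratum A: (540/690)²·117.42²/132 = 63.9734
  stratum B: (150/690)²·231.50²/7 = 361.816
V̂(x̄_st) = 425.79
SE(x̄_st) = √425.79 = 20.6347

x̄_st ≈ 468.872, SE ≈ 20.6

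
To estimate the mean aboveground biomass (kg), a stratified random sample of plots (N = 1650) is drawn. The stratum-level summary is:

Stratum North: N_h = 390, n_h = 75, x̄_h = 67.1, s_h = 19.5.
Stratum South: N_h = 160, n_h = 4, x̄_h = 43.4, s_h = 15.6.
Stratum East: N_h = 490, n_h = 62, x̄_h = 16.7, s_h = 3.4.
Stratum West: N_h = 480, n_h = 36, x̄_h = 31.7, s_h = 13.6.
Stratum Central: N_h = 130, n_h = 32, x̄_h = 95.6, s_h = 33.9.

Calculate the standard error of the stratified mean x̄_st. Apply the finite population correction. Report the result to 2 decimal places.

SE(x̄_st) ≈ 1.17

V̂(x̄_st) = Σ W_h² (1 − n_h/N_h) s_h²/n_h, with W_h = N_h/N and N = 1650:
  stratum North: (390/1650)²·(1 − 75/390)·19.5²/75 = 0.228779
  stratum South: (160/1650)²·(1 − 4/160)·15.6²/4 = 0.557784
  stratum East: (490/1650)²·(1 − 62/490)·3.4²/62 = 0.0143628
  stratum West: (480/1650)²·(1 − 36/480)·13.6²/36 = 0.40219
  stratum Central: (130/1650)²·(1 − 32/130)·33.9²/32 = 0.168055
V̂(x̄_st) = 1.37117
SE(x̄_st) = √1.37117 = 1.17097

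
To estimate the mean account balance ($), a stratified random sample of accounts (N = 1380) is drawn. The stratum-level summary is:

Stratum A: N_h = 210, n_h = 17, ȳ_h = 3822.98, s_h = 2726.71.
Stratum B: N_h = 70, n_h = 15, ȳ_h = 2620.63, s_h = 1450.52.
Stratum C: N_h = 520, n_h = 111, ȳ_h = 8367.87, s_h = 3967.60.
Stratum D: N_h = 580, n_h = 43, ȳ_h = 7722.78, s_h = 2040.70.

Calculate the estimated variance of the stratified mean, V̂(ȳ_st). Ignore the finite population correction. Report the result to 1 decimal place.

V̂(ȳ_st) = Σ W_h² s_h²/n_h, with W_h = N_h/N and N = 1380:
  stratum A: (210/1380)²·2726.71²/17 = 10127.7
  stratum B: (70/1380)²·1450.52²/15 = 360.906
  stratum C: (520/1380)²·3967.60²/111 = 20136.4
  stratum D: (580/1380)²·2040.70²/43 = 17107.5
V̂(ȳ_st) = 47732.5

V̂(ȳ_st) ≈ 47732.5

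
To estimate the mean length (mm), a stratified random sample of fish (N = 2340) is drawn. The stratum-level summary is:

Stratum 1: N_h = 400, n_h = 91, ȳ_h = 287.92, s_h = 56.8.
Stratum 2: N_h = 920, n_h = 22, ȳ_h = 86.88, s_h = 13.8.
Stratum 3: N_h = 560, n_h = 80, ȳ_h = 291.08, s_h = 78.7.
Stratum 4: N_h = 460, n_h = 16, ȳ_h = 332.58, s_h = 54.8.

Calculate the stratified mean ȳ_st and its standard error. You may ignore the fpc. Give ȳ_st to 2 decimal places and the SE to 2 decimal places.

ȳ_st ≈ 218.41, SE ≈ 3.75

ȳ_st = Σ W_h ȳ_h = (400·287.92 + 920·86.88 + 560·291.08 + 460·332.58)/2340 = 218.41419
V̂(ȳ_st) = Σ W_h² s_h²/n_h, with W_h = N_h/N and N = 2340:
  stratum 1: (400/2340)²·56.8²/91 = 1.03596
  stratum 2: (920/2340)²·13.8²/22 = 1.33807
  stratum 3: (560/2340)²·78.7²/80 = 4.43408
  stratum 4: (460/2340)²·54.8²/16 = 7.25312
V̂(ȳ_st) = 14.0612
SE(ȳ_st) = √14.0612 = 3.74983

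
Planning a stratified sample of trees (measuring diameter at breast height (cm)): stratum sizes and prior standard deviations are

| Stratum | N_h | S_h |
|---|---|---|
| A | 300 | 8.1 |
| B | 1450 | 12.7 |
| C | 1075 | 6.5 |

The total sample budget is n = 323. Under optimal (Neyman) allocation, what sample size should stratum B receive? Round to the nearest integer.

Neyman allocation: n_h = n · N_h S_h / Σ N_i S_i, with n = 323.
  stratum A: N_h·S_h = 300·8.1 = 2430.00
  stratum B: N_h·S_h = 1450·12.7 = 18415.00
  stratum C: N_h·S_h = 1075·6.5 = 6987.50
Σ N_h S_h = 27832.50
n for stratum B = 323·18415.00/27832.50 = 213.709 → 214

214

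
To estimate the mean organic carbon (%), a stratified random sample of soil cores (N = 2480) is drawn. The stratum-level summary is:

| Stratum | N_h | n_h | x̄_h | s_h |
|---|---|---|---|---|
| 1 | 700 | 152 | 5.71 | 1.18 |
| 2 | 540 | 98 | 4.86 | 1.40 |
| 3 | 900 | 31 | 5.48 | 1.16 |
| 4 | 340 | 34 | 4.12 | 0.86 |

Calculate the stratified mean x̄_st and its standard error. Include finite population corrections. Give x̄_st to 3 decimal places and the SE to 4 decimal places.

x̄_st ≈ 5.223, SE ≈ 0.0851

x̄_st = Σ W_h x̄_h = (700·5.71 + 540·4.86 + 900·5.48 + 340·4.12)/2480 = 5.22347
V̂(x̄_st) = Σ W_h² (1 − n_h/N_h) s_h²/n_h, with W_h = N_h/N and N = 2480:
  stratum 1: (700/2480)²·(1 − 152/700)·1.18²/152 = 0.000571341
  stratum 2: (540/2480)²·(1 − 98/540)·1.40²/98 = 0.000776145
  stratum 3: (900/2480)²·(1 − 31/900)·1.16²/31 = 0.00551967
  stratum 4: (340/2480)²·(1 − 34/340)·0.86²/34 = 0.000367972
V̂(x̄_st) = 0.00723513
SE(x̄_st) = √0.00723513 = 0.0850596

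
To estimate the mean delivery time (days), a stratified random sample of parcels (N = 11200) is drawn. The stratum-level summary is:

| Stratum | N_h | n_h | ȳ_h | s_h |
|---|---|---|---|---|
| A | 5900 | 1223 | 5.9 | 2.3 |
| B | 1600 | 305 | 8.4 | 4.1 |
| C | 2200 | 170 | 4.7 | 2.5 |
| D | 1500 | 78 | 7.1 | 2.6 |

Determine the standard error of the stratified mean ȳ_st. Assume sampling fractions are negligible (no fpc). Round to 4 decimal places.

SE(ȳ_st) ≈ 0.0728

V̂(ȳ_st) = Σ W_h² s_h²/n_h, with W_h = N_h/N and N = 11200:
  stratum A: (5900/11200)²·2.3²/1223 = 0.00120032
  stratum B: (1600/11200)²·4.1²/305 = 0.00112479
  stratum C: (2200/11200)²·2.5²/170 = 0.00141854
  stratum D: (1500/11200)²·2.6²/78 = 0.00155453
V̂(ȳ_st) = 0.00529818
SE(ȳ_st) = √0.00529818 = 0.0727886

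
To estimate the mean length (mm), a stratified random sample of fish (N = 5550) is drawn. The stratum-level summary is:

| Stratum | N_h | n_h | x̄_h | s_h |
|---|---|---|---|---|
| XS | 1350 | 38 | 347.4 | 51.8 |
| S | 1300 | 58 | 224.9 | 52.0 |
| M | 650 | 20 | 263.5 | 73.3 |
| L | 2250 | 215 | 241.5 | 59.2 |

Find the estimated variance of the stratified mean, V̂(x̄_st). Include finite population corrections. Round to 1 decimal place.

V̂(x̄_st) ≈ 12.5

V̂(x̄_st) = Σ W_h² (1 − n_h/N_h) s_h²/n_h, with W_h = N_h/N and N = 5550:
  stratum XS: (1350/5550)²·(1 − 38/1350)·51.8²/38 = 4.06029
  stratum S: (1300/5550)²·(1 − 58/1300)·52.0²/58 = 2.44376
  stratum M: (650/5550)²·(1 − 20/650)·73.3²/20 = 3.57146
  stratum L: (2250/5550)²·(1 − 215/2250)·59.2²/215 = 2.42307
V̂(x̄_st) = 12.4986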